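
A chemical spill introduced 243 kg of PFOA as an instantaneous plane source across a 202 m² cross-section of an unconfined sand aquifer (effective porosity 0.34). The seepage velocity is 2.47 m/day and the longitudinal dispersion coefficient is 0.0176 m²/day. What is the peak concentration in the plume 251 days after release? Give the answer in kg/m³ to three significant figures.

The peak of an instantaneous 1D plume sits at x = vt; there the Gaussian factor is 1 and C_max = M/(n_e·A·√(4πDt)), where n_e·A is the pore area the mass is dissolved in.
√(4πDt) = √(4π × 0.0176 × 251) = 7.451 m, so C_max = 243/(0.34 × 202 × 7.451) = 0.475 kg/m³.

0.475 kg/m³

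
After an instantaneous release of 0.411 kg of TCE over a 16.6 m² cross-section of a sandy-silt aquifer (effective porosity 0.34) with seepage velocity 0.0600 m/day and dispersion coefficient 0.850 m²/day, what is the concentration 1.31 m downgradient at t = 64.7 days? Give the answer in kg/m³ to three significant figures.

For an instantaneous plane source, C(x,t) = M/(n_e·A·√(4πDt)) · exp(−(x−vt)²/(4Dt)), with n_e·A the pore (flow) area.
Plume center vt = 0.0600 × 64.7 = 3.882 m, so the well at 1.31 m is 2.572 m upgradient of the peak.
√(4πDt) = 26.29 m, giving peak height M/(n_e·A·√(4πDt)) = 0.411/(0.34 × 16.6 × 26.29) = 0.002770 kg/m³.
(x−vt)²/(4Dt) = (-2.572)²/(4 × 0.850 × 64.7) = 0.03007; exp(−0.03007) = 0.9704.
C = 0.002770 × 0.9704 = 0.00269 kg/m³.

0.00269 kg/m³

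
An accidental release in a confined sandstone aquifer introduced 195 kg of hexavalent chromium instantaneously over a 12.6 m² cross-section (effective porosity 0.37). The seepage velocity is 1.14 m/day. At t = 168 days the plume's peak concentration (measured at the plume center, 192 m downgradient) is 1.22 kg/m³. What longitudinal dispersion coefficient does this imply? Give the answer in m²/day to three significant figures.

At the plume center C_max = M/(n_e·A·√(4πDt)), so D = M²/(4πt·(n_e·A·C_max)²).
n_e·A·C_max = 0.37 × 12.6 × 1.22 = 5.688 kg/m.
D = 195²/(4π × 168 × 5.688²) = 0.557 m²/day.

0.557 m²/day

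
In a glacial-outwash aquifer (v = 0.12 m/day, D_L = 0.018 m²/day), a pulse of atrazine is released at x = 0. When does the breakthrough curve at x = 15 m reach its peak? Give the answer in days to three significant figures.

For the 1D instantaneous-source solution, setting ∂C/∂t = 0 at fixed x gives v²t² + 2Dt − x² = 0, so t = (√(D² + v²x²) − D)/v².
√(D² + v²x²) = √(0.018² + 0.12² × 15²) = 1.800; v² = 0.0144.
t = (1.800 − 0.018)/0.0144 = 124 days (vs. the pure-advection estimate x/v = 125 d).

124 days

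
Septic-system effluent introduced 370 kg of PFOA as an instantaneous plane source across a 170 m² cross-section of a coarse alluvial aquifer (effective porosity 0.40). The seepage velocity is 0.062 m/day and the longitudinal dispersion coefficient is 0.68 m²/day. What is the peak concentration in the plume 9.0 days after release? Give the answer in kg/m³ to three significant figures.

0.620 kg/m³

The peak of an instantaneous 1D plume sits at x = vt; there the Gaussian factor is 1 and C_max = M/(n_e·A·√(4πDt)), where n_e·A is the pore area the mass is dissolved in.
√(4πDt) = √(4π × 0.68 × 9.0) = 8.770 m, so C_max = 370/(0.40 × 170 × 8.770) = 0.620 kg/m³.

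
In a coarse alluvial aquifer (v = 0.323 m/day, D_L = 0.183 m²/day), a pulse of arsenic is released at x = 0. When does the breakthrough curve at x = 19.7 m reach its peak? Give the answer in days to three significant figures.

59.3 days

For the 1D instantaneous-source solution, setting ∂C/∂t = 0 at fixed x gives v²t² + 2Dt − x² = 0, so t = (√(D² + v²x²) − D)/v².
√(D² + v²x²) = √(0.183² + 0.323² × 19.7²) = 6.366; v² = 0.104329.
t = (6.366 − 0.183)/0.104329 = 59.3 days (vs. the pure-advection estimate x/v = 61.0 d).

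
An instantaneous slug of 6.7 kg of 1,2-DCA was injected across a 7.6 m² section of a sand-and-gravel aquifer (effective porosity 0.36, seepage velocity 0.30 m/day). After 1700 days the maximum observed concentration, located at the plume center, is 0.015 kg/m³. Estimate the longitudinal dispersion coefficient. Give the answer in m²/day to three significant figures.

At the plume center C_max = M/(n_e·A·√(4πDt)), so D = M²/(4πt·(n_e·A·C_max)²).
n_e·A·C_max = 0.36 × 7.6 × 0.015 = 0.04104 kg/m.
D = 6.7²/(4π × 1700 × 0.04104²) = 1.25 m²/day.

1.25 m²/day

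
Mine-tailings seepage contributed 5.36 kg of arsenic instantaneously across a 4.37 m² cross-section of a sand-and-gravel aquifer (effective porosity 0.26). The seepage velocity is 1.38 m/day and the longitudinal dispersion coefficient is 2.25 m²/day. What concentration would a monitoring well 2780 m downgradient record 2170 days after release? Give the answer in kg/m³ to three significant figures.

0.00180 kg/m³

For an instantaneous plane source, C(x,t) = M/(n_e·A·√(4πDt)) · exp(−(x−vt)²/(4Dt)), with n_e·A the pore (flow) area.
Plume center vt = 1.38 × 2170 = 2994.6 m, so the well at 2780 m is 214.6 m upgradient of the peak.
√(4πDt) = 247.7 m, giving peak height M/(n_e·A·√(4πDt)) = 5.36/(0.26 × 4.37 × 247.7) = 0.01905 kg/m³.
(x−vt)²/(4Dt) = (-214.6)²/(4 × 2.25 × 2170) = 2.358; exp(−2.358) = 0.09461.
C = 0.01905 × 0.09461 = 0.00180 kg/m³.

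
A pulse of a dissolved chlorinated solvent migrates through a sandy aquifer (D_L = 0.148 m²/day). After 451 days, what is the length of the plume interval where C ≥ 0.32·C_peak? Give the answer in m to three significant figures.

The plume is Gaussian with σ = √(2Dt) = √(2 × 0.148 × 451) = 11.55 m.
C/C_peak = exp(−Δx²/(2σ²)) = 0.32 ⇒ Δx = σ·√(−2 ln 0.32) = 11.55 × 1.510 = 17.44 m.
Width = 2Δx = 34.9 m.

34.9 m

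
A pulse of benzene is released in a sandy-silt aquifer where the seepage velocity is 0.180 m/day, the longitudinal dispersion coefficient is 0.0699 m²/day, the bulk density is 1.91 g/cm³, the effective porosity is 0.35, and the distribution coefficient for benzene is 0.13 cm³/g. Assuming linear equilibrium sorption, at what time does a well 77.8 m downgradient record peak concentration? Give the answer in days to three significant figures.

735 days

Retardation factor R = 1 + ρ_b·K_d/n = 1 + 1.91 × 0.13/0.35 = 1.709.
Sorption retards both mechanisms: v_R = v/R = 0.1053 m/day, D_R = D/R = 0.04090 m²/day.
Peak time from v_R²t² + 2D_R t − x² = 0: t = (√(D_R² + v_R²x²) − D_R)/v_R².
√(D_R² + v_R²x²) = √(0.04090² + 0.1053² × 77.8²) = 8.192; v_R² = 0.01109.
t = (8.192 − 0.04090)/0.01109 = 735 days.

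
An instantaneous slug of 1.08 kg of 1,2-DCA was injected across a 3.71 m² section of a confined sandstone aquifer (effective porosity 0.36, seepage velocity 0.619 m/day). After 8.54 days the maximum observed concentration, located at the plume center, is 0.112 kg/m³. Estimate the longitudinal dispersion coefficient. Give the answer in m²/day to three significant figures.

At the plume center C_max = M/(n_e·A·√(4πDt)), so D = M²/(4πt·(n_e·A·C_max)²).
n_e·A·C_max = 0.36 × 3.71 × 0.112 = 0.1496 kg/m.
D = 1.08²/(4π × 8.54 × 0.1496²) = 0.486 m²/day.

0.486 m²/day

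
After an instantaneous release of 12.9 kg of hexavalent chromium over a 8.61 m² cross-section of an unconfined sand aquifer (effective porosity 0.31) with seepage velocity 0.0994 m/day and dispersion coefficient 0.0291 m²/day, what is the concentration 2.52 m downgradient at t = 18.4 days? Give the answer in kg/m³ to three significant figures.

For an instantaneous plane source, C(x,t) = M/(n_e·A·√(4πDt)) · exp(−(x−vt)²/(4Dt)), with n_e·A the pore (flow) area.
Plume center vt = 0.0994 × 18.4 = 1.82896 m, so the well at 2.52 m is 0.69104 m downgradient of the peak.
√(4πDt) = 2.594 m, giving peak height M/(n_e·A·√(4πDt)) = 12.9/(0.31 × 8.61 × 2.594) = 1.863 kg/m³.
(x−vt)²/(4Dt) = (0.69104)²/(4 × 0.0291 × 18.4) = 0.2230; exp(−0.2230) = 0.8001.
C = 1.863 × 0.8001 = 1.49 kg/m³.

1.49 kg/m³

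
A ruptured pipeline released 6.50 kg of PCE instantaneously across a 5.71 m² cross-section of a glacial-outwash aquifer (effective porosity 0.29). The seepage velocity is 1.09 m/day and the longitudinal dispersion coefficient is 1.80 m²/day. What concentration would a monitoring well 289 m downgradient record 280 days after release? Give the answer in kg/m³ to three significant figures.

0.0433 kg/m³

For an instantaneous plane source, C(x,t) = M/(n_e·A·√(4πDt)) · exp(−(x−vt)²/(4Dt)), with n_e·A the pore (flow) area.
Plume center vt = 1.09 × 280 = 305.2 m, so the well at 289 m is 16.2 m upgradient of the peak.
√(4πDt) = 79.58 m, giving peak height M/(n_e·A·√(4πDt)) = 6.50/(0.29 × 5.71 × 79.58) = 0.04933 kg/m³.
(x−vt)²/(4Dt) = (-16.2)²/(4 × 1.80 × 280) = 0.1302; exp(−0.1302) = 0.8779.
C = 0.04933 × 0.8779 = 0.0433 kg/m³.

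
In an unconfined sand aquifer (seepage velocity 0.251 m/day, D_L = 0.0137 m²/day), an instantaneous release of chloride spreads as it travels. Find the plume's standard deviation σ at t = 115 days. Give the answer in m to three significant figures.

Dispersive spreading gives a Gaussian with σ² = 2Dt; advection only shifts the center.
σ = √(2 × 0.0137 × 115) = 1.78 m.

1.78 m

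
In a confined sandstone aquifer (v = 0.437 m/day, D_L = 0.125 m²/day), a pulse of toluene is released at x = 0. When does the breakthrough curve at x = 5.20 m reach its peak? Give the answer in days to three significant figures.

For the 1D instantaneous-source solution, setting ∂C/∂t = 0 at fixed x gives v²t² + 2Dt − x² = 0, so t = (√(D² + v²x²) − D)/v².
√(D² + v²x²) = √(0.125² + 0.437² × 5.20²) = 2.276; v² = 0.190969.
t = (2.276 − 0.125)/0.190969 = 11.3 days (vs. the pure-advection estimate x/v = 11.9 d).

11.3 days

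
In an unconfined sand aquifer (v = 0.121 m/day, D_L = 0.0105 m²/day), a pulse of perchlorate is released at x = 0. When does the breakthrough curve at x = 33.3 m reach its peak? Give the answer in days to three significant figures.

For the 1D instantaneous-source solution, setting ∂C/∂t = 0 at fixed x gives v²t² + 2Dt − x² = 0, so t = (√(D² + v²x²) − D)/v².
√(D² + v²x²) = √(0.0105² + 0.121² × 33.3²) = 4.029; v² = 0.014641.
t = (4.029 − 0.0105)/0.014641 = 274 days (vs. the pure-advection estimate x/v = 275 d).

274 days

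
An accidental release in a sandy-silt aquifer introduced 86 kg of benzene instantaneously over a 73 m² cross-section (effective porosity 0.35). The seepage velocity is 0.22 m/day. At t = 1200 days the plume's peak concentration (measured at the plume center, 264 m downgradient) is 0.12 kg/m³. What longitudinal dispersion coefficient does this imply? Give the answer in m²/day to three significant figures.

At the plume center C_max = M/(n_e·A·√(4πDt)), so D = M²/(4πt·(n_e·A·C_max)²).
n_e·A·C_max = 0.35 × 73 × 0.12 = 3.066 kg/m.
D = 86²/(4π × 1200 × 3.066²) = 0.0522 m²/day.

0.0522 m²/day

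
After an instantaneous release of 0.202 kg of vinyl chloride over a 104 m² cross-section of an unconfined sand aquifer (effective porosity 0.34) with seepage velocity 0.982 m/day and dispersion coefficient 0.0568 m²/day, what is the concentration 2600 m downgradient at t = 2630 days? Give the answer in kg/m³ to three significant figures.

7.97e-05 kg/m³

For an instantaneous plane source, C(x,t) = M/(n_e·A·√(4πDt)) · exp(−(x−vt)²/(4Dt)), with n_e·A the pore (flow) area.
Plume center vt = 0.982 × 2630 = 2582.66 m, so the well at 2600 m is 17.34 m downgradient of the peak.
√(4πDt) = 43.33 m, giving peak height M/(n_e·A·√(4πDt)) = 0.202/(0.34 × 104 × 43.33) = 0.0001318 kg/m³.
(x−vt)²/(4Dt) = (17.34)²/(4 × 0.0568 × 2630) = 0.5032; exp(−0.5032) = 0.6046.
C = 0.0001318 × 0.6046 = 7.97e-05 kg/m³.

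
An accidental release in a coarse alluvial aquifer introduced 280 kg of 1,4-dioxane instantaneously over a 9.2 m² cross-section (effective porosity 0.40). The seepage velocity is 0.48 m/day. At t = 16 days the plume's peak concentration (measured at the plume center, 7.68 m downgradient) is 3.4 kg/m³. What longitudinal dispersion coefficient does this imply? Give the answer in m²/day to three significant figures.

2.49 m²/day

At the plume center C_max = M/(n_e·A·√(4πDt)), so D = M²/(4πt·(n_e·A·C_max)²).
n_e·A·C_max = 0.40 × 9.2 × 3.4 = 12.51 kg/m.
D = 280²/(4π × 16 × 12.51²) = 2.49 m²/day.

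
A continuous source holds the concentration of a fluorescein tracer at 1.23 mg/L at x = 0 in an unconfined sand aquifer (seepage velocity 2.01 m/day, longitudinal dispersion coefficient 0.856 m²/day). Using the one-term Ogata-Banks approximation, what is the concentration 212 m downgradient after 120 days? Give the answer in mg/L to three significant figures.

1.20 mg/L

For a continuous step input, C/C₀ ≈ ½·erfc((x−vt)/(2√(Dt))).
vt = 2.01 × 120 = 241.2 m and 2√(Dt) = 2√(0.856 × 120) = 20.27 m.
Argument (x−vt)/(2√(Dt)) = (212 − 241.2)/20.27 = -1.441; ½·erfc(-1.441) = 0.9792.
C = 1.23 × 0.9792 = 1.20 mg/L.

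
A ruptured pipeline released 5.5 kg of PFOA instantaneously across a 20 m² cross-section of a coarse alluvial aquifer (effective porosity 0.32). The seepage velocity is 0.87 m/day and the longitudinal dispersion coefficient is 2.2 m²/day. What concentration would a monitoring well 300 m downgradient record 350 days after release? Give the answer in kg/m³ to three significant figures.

For an instantaneous plane source, C(x,t) = M/(n_e·A·√(4πDt)) · exp(−(x−vt)²/(4Dt)), with n_e·A the pore (flow) area.
Plume center vt = 0.87 × 350 = 304.5 m, so the well at 300 m is 4.5 m upgradient of the peak.
√(4πDt) = 98.37 m, giving peak height M/(n_e·A·√(4πDt)) = 5.5/(0.32 × 20 × 98.37) = 0.008736 kg/m³.
(x−vt)²/(4Dt) = (-4.5)²/(4 × 2.2 × 350) = 0.006575; exp(−0.006575) = 0.9934.
C = 0.008736 × 0.9934 = 0.00868 kg/m³.

0.00868 kg/m³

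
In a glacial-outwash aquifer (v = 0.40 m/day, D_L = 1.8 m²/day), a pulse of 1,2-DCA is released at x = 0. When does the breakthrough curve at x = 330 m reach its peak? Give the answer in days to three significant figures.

For the 1D instantaneous-source solution, setting ∂C/∂t = 0 at fixed x gives v²t² + 2Dt − x² = 0, so t = (√(D² + v²x²) − D)/v².
√(D² + v²x²) = √(1.8² + 0.40² × 330²) = 132.0; v² = 0.16.
t = (132.0 − 1.8)/0.16 = 814 days (vs. the pure-advection estimate x/v = 825 d).

814 days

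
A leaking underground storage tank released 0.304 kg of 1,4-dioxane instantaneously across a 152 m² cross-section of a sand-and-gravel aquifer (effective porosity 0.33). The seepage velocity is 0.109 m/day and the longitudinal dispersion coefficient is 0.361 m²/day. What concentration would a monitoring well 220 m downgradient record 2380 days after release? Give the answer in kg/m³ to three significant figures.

3.71e-05 kg/m³

For an instantaneous plane source, C(x,t) = M/(n_e·A·√(4πDt)) · exp(−(x−vt)²/(4Dt)), with n_e·A the pore (flow) area.
Plume center vt = 0.109 × 2380 = 259.42 m, so the well at 220 m is 39.42 m upgradient of the peak.
√(4πDt) = 103.9 m, giving peak height M/(n_e·A·√(4πDt)) = 0.304/(0.33 × 152 × 103.9) = 5.833e-05 kg/m³.
(x−vt)²/(4Dt) = (-39.42)²/(4 × 0.361 × 2380) = 0.4522; exp(−0.4522) = 0.6362.
C = 5.833e-05 × 0.6362 = 3.71e-05 kg/m³.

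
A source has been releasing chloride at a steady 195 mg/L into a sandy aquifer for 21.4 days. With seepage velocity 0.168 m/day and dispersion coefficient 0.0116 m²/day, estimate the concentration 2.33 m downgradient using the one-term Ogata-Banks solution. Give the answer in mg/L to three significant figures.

For a continuous step input, C/C₀ ≈ ½·erfc((x−vt)/(2√(Dt))).
vt = 0.168 × 21.4 = 3.5952 m and 2√(Dt) = 2√(0.0116 × 21.4) = 0.9965 m.
Argument (x−vt)/(2√(Dt)) = (2.33 − 3.5952)/0.9965 = -1.270; ½·erfc(-1.270) = 0.9638.
C = 195 × 0.9638 = 188 mg/L.

188 mg/L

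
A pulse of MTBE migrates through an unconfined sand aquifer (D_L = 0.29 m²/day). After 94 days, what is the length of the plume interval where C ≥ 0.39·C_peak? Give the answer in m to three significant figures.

20.3 m

The plume is Gaussian with σ = √(2Dt) = √(2 × 0.29 × 94) = 7.384 m.
C/C_peak = exp(−Δx²/(2σ²)) = 0.39 ⇒ Δx = σ·√(−2 ln 0.39) = 7.384 × 1.372 = 10.13 m.
Width = 2Δx = 20.3 m.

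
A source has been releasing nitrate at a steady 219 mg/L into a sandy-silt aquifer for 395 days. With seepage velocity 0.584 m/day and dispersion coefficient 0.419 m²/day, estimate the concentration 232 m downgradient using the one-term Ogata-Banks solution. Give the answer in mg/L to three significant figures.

For a continuous step input, C/C₀ ≈ ½·erfc((x−vt)/(2√(Dt))).
vt = 0.584 × 395 = 230.68 m and 2√(Dt) = 2√(0.419 × 395) = 25.73 m.
Argument (x−vt)/(2√(Dt)) = (232 − 230.68)/25.73 = 0.05130; ½·erfc(0.05130) = 0.4711.
C = 219 × 0.4711 = 103 mg/L.

103 mg/L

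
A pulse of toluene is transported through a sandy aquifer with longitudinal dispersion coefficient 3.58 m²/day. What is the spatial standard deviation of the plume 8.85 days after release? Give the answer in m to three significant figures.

7.96 m

Dispersive spreading gives a Gaussian with σ² = 2Dt; advection only shifts the center.
σ = √(2 × 3.58 × 8.85) = 7.96 m.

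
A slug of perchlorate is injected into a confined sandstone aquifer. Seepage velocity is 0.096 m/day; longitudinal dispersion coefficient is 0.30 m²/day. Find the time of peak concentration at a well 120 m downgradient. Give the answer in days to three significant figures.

For the 1D instantaneous-source solution, setting ∂C/∂t = 0 at fixed x gives v²t² + 2Dt − x² = 0, so t = (√(D² + v²x²) − D)/v².
√(D² + v²x²) = √(0.30² + 0.096² × 120²) = 11.52; v² = 0.009216.
t = (11.52 − 0.30)/0.009216 = 1220 days (vs. the pure-advection estimate x/v = 1250 d).

1220 days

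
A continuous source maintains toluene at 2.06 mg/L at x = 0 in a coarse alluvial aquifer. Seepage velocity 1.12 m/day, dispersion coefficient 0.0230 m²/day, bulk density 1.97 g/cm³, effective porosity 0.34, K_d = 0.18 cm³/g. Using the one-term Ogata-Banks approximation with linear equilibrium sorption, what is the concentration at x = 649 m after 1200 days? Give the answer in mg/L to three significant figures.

Retardation factor R = 1 + ρ_b·K_d/n = 1 + 1.97 × 0.18/0.34 = 2.043.
Sorption retards both mechanisms: v_R = v/R = 0.5482 m/day, D_R = D/R = 0.01126 m²/day.
v_R·t = 0.5482 × 1200 = 657.84 m; 2√(D_R t) = 7.352 m; argument = (649 − 657.84)/7.352 = -1.202.
C = C₀ × ½·erfc(-1.202) = 2.06 × 0.9554 = 1.97 mg/L.

1.97 mg/L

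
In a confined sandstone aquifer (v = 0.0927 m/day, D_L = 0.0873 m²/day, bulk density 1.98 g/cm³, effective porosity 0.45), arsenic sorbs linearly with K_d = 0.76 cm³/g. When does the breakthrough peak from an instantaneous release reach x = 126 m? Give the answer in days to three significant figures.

5860 days

Retardation factor R = 1 + ρ_b·K_d/n = 1 + 1.98 × 0.76/0.45 = 4.344.
Sorption retards both mechanisms: v_R = v/R = 0.02134 m/day, D_R = D/R = 0.02010 m²/day.
Peak time from v_R²t² + 2D_R t − x² = 0: t = (√(D_R² + v_R²x²) − D_R)/v_R².
√(D_R² + v_R²x²) = √(0.02010² + 0.02134² × 126²) = 2.689; v_R² = 0.0004554.
t = (2.689 − 0.02010)/0.0004554 = 5860 days.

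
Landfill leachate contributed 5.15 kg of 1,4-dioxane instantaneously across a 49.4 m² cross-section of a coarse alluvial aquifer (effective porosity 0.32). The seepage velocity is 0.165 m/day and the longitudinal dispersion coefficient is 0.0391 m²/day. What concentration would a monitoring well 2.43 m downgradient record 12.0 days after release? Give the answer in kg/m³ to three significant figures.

0.120 kg/m³

For an instantaneous plane source, C(x,t) = M/(n_e·A·√(4πDt)) · exp(−(x−vt)²/(4Dt)), with n_e·A the pore (flow) area.
Plume center vt = 0.165 × 12.0 = 1.98 m, so the well at 2.43 m is 0.45 m downgradient of the peak.
√(4πDt) = 2.428 m, giving peak height M/(n_e·A·√(4πDt)) = 5.15/(0.32 × 49.4 × 2.428) = 0.1342 kg/m³.
(x−vt)²/(4Dt) = (0.45)²/(4 × 0.0391 × 12.0) = 0.1079; exp(−0.1079) = 0.8977.
C = 0.1342 × 0.8977 = 0.120 kg/m³.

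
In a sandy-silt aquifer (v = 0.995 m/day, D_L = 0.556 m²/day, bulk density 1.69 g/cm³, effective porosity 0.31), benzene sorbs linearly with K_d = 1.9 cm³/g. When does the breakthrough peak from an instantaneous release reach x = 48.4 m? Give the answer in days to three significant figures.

546 days

Retardation factor R = 1 + ρ_b·K_d/n = 1 + 1.69 × 1.9/0.31 = 11.36.
Sorption retards both mechanisms: v_R = v/R = 0.08759 m/day, D_R = D/R = 0.04894 m²/day.
Peak time from v_R²t² + 2D_R t − x² = 0: t = (√(D_R² + v_R²x²) − D_R)/v_R².
√(D_R² + v_R²x²) = √(0.04894² + 0.08759² × 48.4²) = 4.240; v_R² = 0.007672.
t = (4.240 − 0.04894)/0.007672 = 546 days.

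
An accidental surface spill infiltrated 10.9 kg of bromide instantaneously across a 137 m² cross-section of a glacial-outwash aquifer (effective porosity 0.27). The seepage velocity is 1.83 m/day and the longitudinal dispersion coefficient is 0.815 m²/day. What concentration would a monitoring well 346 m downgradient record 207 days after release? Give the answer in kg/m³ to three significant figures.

0.00130 kg/m³

For an instantaneous plane source, C(x,t) = M/(n_e·A·√(4πDt)) · exp(−(x−vt)²/(4Dt)), with n_e·A the pore (flow) area.
Plume center vt = 1.83 × 207 = 378.81 m, so the well at 346 m is 32.81 m upgradient of the peak.
√(4πDt) = 46.04 m, giving peak height M/(n_e·A·√(4πDt)) = 10.9/(0.27 × 137 × 46.04) = 0.006400 kg/m³.
(x−vt)²/(4Dt) = (-32.81)²/(4 × 0.815 × 207) = 1.595; exp(−1.595) = 0.2029.
C = 0.006400 × 0.2029 = 0.00130 kg/m³.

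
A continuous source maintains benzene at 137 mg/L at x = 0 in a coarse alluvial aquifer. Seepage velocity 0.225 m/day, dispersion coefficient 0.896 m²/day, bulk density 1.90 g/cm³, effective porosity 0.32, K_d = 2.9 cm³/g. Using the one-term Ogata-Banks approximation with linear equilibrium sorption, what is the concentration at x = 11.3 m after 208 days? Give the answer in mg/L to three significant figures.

3.67 mg/L

Retardation factor R = 1 + ρ_b·K_d/n = 1 + 1.90 × 2.9/0.32 = 18.22.
Sorption retards both mechanisms: v_R = v/R = 0.01235 m/day, D_R = D/R = 0.04918 m²/day.
v_R·t = 0.01235 × 208 = 2.5688 m; 2√(D_R t) = 6.397 m; argument = (11.3 − 2.5688)/6.397 = 1.365.
C = C₀ × ½·erfc(1.365) = 137 × 0.02678 = 3.67 mg/L.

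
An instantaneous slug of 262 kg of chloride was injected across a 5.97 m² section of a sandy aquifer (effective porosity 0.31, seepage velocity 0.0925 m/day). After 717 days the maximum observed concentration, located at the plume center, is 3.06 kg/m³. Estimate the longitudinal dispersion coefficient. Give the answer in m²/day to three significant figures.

0.238 m²/day

At the plume center C_max = M/(n_e·A·√(4πDt)), so D = M²/(4πt·(n_e·A·C_max)²).
n_e·A·C_max = 0.31 × 5.97 × 3.06 = 5.663 kg/m.
D = 262²/(4π × 717 × 5.663²) = 0.238 m²/day.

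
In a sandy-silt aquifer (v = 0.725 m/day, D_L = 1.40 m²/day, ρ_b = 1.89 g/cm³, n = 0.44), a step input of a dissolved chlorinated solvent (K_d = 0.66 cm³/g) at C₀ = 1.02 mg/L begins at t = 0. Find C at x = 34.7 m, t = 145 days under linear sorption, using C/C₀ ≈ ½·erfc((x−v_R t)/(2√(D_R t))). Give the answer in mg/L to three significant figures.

0.244 mg/L

Retardation factor R = 1 + ρ_b·K_d/n = 1 + 1.89 × 0.66/0.44 = 3.835.
Sorption retards both mechanisms: v_R = v/R = 0.1890 m/day, D_R = D/R = 0.3651 m²/day.
v_R·t = 0.1890 × 145 = 27.405 m; 2√(D_R t) = 14.55 m; argument = (34.7 − 27.405)/14.55 = 0.5014.
C = C₀ × ½·erfc(0.5014) = 1.02 × 0.2391 = 0.244 mg/L.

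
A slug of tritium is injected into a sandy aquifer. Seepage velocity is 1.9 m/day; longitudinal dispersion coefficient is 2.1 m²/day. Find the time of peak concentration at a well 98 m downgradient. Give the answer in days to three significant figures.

51.0 days

For the 1D instantaneous-source solution, setting ∂C/∂t = 0 at fixed x gives v²t² + 2Dt − x² = 0, so t = (√(D² + v²x²) − D)/v².
√(D² + v²x²) = √(2.1² + 1.9² × 98²) = 186.2; v² = 3.61.
t = (186.2 − 2.1)/3.61 = 51.0 days (vs. the pure-advection estimate x/v = 51.6 d).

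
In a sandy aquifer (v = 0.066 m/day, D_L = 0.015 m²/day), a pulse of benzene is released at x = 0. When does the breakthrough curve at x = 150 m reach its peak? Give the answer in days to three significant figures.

2270 days

For the 1D instantaneous-source solution, setting ∂C/∂t = 0 at fixed x gives v²t² + 2Dt − x² = 0, so t = (√(D² + v²x²) − D)/v².
√(D² + v²x²) = √(0.015² + 0.066² × 150²) = 9.900; v² = 0.004356.
t = (9.900 − 0.015)/0.004356 = 2270 days (vs. the pure-advection estimate x/v = 2270 d).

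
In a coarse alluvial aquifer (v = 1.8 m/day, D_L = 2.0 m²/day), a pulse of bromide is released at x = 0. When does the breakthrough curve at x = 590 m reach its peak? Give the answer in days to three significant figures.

For the 1D instantaneous-source solution, setting ∂C/∂t = 0 at fixed x gives v²t² + 2Dt − x² = 0, so t = (√(D² + v²x²) − D)/v².
√(D² + v²x²) = √(2.0² + 1.8² × 590²) = 1062; v² = 3.24.
t = (1062 − 2.0)/3.24 = 327 days (vs. the pure-advection estimate x/v = 328 d).

327 days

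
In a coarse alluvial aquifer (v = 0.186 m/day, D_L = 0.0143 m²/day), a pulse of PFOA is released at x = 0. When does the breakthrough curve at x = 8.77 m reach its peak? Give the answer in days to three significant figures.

46.7 days

For the 1D instantaneous-source solution, setting ∂C/∂t = 0 at fixed x gives v²t² + 2Dt − x² = 0, so t = (√(D² + v²x²) − D)/v².
√(D² + v²x²) = √(0.0143² + 0.186² × 8.77²) = 1.631; v² = 0.034596.
t = (1.631 − 0.0143)/0.034596 = 46.7 days (vs. the pure-advection estimate x/v = 47.2 d).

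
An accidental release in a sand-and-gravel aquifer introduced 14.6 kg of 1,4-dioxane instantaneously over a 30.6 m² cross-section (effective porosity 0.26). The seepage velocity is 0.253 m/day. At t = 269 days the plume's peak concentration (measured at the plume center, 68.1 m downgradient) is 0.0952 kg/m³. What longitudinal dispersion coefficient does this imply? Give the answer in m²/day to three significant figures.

0.110 m²/day

At the plume center C_max = M/(n_e·A·√(4πDt)), so D = M²/(4πt·(n_e·A·C_max)²).
n_e·A·C_max = 0.26 × 30.6 × 0.0952 = 0.7574 kg/m.
D = 14.6²/(4π × 269 × 0.7574²) = 0.110 m²/day.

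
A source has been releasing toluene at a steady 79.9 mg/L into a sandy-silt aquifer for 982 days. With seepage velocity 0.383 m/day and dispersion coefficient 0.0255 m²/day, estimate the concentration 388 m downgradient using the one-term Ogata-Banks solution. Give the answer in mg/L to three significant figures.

For a continuous step input, C/C₀ ≈ ½·erfc((x−vt)/(2√(Dt))).
vt = 0.383 × 982 = 376.106 m and 2√(Dt) = 2√(0.0255 × 982) = 10.01 m.
Argument (x−vt)/(2√(Dt)) = (388 − 376.106)/10.01 = 1.188; ½·erfc(1.188) = 0.04647.
C = 79.9 × 0.04647 = 3.71 mg/L.

3.71 mg/L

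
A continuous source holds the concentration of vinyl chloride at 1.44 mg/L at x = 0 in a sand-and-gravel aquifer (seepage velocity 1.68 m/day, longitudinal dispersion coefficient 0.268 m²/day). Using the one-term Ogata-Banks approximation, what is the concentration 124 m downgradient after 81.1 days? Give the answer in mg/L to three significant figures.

1.39 mg/L

For a continuous step input, C/C₀ ≈ ½·erfc((x−vt)/(2√(Dt))).
vt = 1.68 × 81.1 = 136.248 m and 2√(Dt) = 2√(0.268 × 81.1) = 9.324 m.
Argument (x−vt)/(2√(Dt)) = (124 − 136.248)/9.324 = -1.314; ½·erfc(-1.314) = 0.9684.
C = 1.44 × 0.9684 = 1.39 mg/L.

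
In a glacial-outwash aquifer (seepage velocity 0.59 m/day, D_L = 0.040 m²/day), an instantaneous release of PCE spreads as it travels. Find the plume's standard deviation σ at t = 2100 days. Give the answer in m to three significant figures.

Dispersive spreading gives a Gaussian with σ² = 2Dt; advection only shifts the center.
σ = √(2 × 0.040 × 2100) = 13.0 m.

13.0 m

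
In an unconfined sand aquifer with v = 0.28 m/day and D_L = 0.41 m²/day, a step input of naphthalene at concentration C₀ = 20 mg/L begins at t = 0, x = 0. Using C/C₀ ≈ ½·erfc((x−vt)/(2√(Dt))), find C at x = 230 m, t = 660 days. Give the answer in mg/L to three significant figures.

0.520 mg/L

For a continuous step input, C/C₀ ≈ ½·erfc((x−vt)/(2√(Dt))).
vt = 0.28 × 660 = 184.8 m and 2√(Dt) = 2√(0.41 × 660) = 32.90 m.
Argument (x−vt)/(2√(Dt)) = (230 − 184.8)/32.90 = 1.374; ½·erfc(1.374) = 0.02600.
C = 20 × 0.02600 = 0.520 mg/L.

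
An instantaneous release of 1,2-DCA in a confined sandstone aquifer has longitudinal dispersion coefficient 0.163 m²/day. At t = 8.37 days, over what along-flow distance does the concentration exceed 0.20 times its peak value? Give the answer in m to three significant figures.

The plume is Gaussian with σ = √(2Dt) = √(2 × 0.163 × 8.37) = 1.652 m.
C/C_peak = exp(−Δx²/(2σ²)) = 0.20 ⇒ Δx = σ·√(−2 ln 0.20) = 1.652 × 1.794 = 2.964 m.
Width = 2Δx = 5.93 m.

5.93 m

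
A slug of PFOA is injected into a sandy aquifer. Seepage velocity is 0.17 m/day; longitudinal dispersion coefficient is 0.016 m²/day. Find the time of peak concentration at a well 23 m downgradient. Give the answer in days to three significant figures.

135 days

For the 1D instantaneous-source solution, setting ∂C/∂t = 0 at fixed x gives v²t² + 2Dt − x² = 0, so t = (√(D² + v²x²) − D)/v².
√(D² + v²x²) = √(0.016² + 0.17² × 23²) = 3.910; v² = 0.0289.
t = (3.910 − 0.016)/0.0289 = 135 days (vs. the pure-advection estimate x/v = 135 d).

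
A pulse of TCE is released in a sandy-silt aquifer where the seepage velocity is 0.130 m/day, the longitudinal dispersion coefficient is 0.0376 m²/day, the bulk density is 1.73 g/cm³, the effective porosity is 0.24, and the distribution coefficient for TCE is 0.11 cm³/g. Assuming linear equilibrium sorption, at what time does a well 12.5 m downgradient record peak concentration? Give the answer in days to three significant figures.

168 days

Retardation factor R = 1 + ρ_b·K_d/n = 1 + 1.73 × 0.11/0.24 = 1.793.
Sorption retards both mechanisms: v_R = v/R = 0.07250 m/day, D_R = D/R = 0.02097 m²/day.
Peak time from v_R²t² + 2D_R t − x² = 0: t = (√(D_R² + v_R²x²) − D_R)/v_R².
√(D_R² + v_R²x²) = √(0.02097² + 0.07250² × 12.5²) = 0.9065; v_R² = 0.005256.
t = (0.9065 − 0.02097)/0.005256 = 168 days.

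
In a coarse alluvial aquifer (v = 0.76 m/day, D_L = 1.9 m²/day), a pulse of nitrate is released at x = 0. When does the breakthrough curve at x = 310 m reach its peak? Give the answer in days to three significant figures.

For the 1D instantaneous-source solution, setting ∂C/∂t = 0 at fixed x gives v²t² + 2Dt − x² = 0, so t = (√(D² + v²x²) − D)/v².
√(D² + v²x²) = √(1.9² + 0.76² × 310²) = 235.6; v² = 0.5776.
t = (235.6 − 1.9)/0.5776 = 405 days (vs. the pure-advection estimate x/v = 408 d).

405 days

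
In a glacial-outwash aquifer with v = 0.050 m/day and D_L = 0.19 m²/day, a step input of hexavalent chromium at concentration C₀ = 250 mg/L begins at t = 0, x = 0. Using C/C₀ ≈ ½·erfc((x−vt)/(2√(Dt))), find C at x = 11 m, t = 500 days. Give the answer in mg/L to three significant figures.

211 mg/L

For a continuous step input, C/C₀ ≈ ½·erfc((x−vt)/(2√(Dt))).
vt = 0.050 × 500 = 25 m and 2√(Dt) = 2√(0.19 × 500) = 19.49 m.
Argument (x−vt)/(2√(Dt)) = (11 − 25)/19.49 = -0.7183; ½·erfc(-0.7183) = 0.8451.
C = 250 × 0.8451 = 211 mg/L.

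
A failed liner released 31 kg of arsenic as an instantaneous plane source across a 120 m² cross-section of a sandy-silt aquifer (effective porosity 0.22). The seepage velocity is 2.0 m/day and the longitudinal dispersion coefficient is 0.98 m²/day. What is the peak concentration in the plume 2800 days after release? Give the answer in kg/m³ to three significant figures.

0.00632 kg/m³

The peak of an instantaneous 1D plume sits at x = vt; there the Gaussian factor is 1 and C_max = M/(n_e·A·√(4πDt)), where n_e·A is the pore area the mass is dissolved in.
√(4πDt) = √(4π × 0.98 × 2800) = 185.7 m, so C_max = 31/(0.22 × 120 × 185.7) = 0.00632 kg/m³.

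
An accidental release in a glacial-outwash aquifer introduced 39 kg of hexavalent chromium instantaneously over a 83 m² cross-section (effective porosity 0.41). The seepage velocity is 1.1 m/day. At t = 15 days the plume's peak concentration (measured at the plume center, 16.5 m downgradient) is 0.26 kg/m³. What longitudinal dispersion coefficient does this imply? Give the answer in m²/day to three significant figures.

0.103 m²/day

At the plume center C_max = M/(n_e·A·√(4πDt)), so D = M²/(4πt·(n_e·A·C_max)²).
n_e·A·C_max = 0.41 × 83 × 0.26 = 8.848 kg/m.
D = 39²/(4π × 15 × 8.848²) = 0.103 m²/day.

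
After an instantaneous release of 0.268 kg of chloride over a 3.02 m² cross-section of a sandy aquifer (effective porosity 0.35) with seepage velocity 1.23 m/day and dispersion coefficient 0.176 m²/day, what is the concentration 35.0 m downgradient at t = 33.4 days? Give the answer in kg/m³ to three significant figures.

For an instantaneous plane source, C(x,t) = M/(n_e·A·√(4πDt)) · exp(−(x−vt)²/(4Dt)), with n_e·A the pore (flow) area.
Plume center vt = 1.23 × 33.4 = 41.082 m, so the well at 35.0 m is 6.082 m upgradient of the peak.
√(4πDt) = 8.595 m, giving peak height M/(n_e·A·√(4πDt)) = 0.268/(0.35 × 3.02 × 8.595) = 0.02950 kg/m³.
(x−vt)²/(4Dt) = (-6.082)²/(4 × 0.176 × 33.4) = 1.573; exp(−1.573) = 0.2074.
C = 0.02950 × 0.2074 = 0.00612 kg/m³.

0.00612 kg/m³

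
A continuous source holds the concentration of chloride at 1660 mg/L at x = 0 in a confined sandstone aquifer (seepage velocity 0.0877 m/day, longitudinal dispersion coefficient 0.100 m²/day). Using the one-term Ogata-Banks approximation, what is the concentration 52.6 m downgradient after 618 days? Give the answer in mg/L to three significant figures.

For a continuous step input, C/C₀ ≈ ½·erfc((x−vt)/(2√(Dt))).
vt = 0.0877 × 618 = 54.1986 m and 2√(Dt) = 2√(0.100 × 618) = 15.72 m.
Argument (x−vt)/(2√(Dt)) = (52.6 − 54.1986)/15.72 = -0.1017; ½·erfc(-0.1017) = 0.5572.
C = 1660 × 0.5572 = 925 mg/L.

925 mg/L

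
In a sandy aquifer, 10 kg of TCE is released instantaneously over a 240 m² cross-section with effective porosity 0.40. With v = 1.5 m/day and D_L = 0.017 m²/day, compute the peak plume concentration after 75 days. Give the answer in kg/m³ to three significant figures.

The peak of an instantaneous 1D plume sits at x = vt; there the Gaussian factor is 1 and C_max = M/(n_e·A·√(4πDt)), where n_e·A is the pore area the mass is dissolved in.
√(4πDt) = √(4π × 0.017 × 75) = 4.003 m, so C_max = 10/(0.40 × 240 × 4.003) = 0.0260 kg/m³.

0.0260 kg/m³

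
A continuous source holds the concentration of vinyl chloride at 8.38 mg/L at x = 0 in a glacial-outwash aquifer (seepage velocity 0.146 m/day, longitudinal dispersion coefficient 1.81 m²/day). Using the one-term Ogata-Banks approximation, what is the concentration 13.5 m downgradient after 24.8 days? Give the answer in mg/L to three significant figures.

For a continuous step input, C/C₀ ≈ ½·erfc((x−vt)/(2√(Dt))).
vt = 0.146 × 24.8 = 3.6208 m and 2√(Dt) = 2√(1.81 × 24.8) = 13.40 m.
Argument (x−vt)/(2√(Dt)) = (13.5 − 3.6208)/13.40 = 0.7373; ½·erfc(0.7373) = 0.1485.
C = 8.38 × 0.1485 = 1.24 mg/L.

1.24 mg/L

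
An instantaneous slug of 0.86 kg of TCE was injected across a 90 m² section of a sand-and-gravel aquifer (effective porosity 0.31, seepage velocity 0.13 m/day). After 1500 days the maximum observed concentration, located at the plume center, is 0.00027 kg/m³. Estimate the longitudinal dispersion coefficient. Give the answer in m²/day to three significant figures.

At the plume center C_max = M/(n_e·A·√(4πDt)), so D = M²/(4πt·(n_e·A·C_max)²).
n_e·A·C_max = 0.31 × 90 × 0.00027 = 0.007533 kg/m.
D = 0.86²/(4π × 1500 × 0.007533²) = 0.691 m²/day.

0.691 m²/day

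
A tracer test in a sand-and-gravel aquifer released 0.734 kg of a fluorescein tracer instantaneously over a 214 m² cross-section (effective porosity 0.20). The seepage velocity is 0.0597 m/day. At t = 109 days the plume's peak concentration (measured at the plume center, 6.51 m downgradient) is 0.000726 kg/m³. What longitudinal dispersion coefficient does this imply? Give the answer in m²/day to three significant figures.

At the plume center C_max = M/(n_e·A·√(4πDt)), so D = M²/(4πt·(n_e·A·C_max)²).
n_e·A·C_max = 0.20 × 214 × 0.000726 = 0.03107 kg/m.
D = 0.734²/(4π × 109 × 0.03107²) = 0.407 m²/day.

0.407 m²/day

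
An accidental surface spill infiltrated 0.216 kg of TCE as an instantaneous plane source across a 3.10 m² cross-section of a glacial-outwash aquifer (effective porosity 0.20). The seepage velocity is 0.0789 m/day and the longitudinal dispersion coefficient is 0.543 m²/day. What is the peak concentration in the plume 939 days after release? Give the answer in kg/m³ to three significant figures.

The peak of an instantaneous 1D plume sits at x = vt; there the Gaussian factor is 1 and C_max = M/(n_e·A·√(4πDt)), where n_e·A is the pore area the mass is dissolved in.
√(4πDt) = √(4π × 0.543 × 939) = 80.05 m, so C_max = 0.216/(0.20 × 3.10 × 80.05) = 0.00435 kg/m³.

0.00435 kg/m³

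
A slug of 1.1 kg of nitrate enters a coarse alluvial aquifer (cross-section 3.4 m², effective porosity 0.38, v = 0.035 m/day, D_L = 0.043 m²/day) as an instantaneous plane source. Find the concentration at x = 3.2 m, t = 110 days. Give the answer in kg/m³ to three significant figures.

For an instantaneous plane source, C(x,t) = M/(n_e·A·√(4πDt)) · exp(−(x−vt)²/(4Dt)), with n_e·A the pore (flow) area.
Plume center vt = 0.035 × 110 = 3.85 m, so the well at 3.2 m is 0.65 m upgradient of the peak.
√(4πDt) = 7.710 m, giving peak height M/(n_e·A·√(4πDt)) = 1.1/(0.38 × 3.4 × 7.710) = 0.1104 kg/m³.
(x−vt)²/(4Dt) = (-0.65)²/(4 × 0.043 × 110) = 0.02233; exp(−0.02233) = 0.9779.
C = 0.1104 × 0.9779 = 0.108 kg/m³.

0.108 kg/m³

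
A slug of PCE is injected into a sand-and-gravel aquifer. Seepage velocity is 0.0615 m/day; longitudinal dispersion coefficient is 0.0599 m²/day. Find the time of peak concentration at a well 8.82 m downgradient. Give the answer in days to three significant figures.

128 days

For the 1D instantaneous-source solution, setting ∂C/∂t = 0 at fixed x gives v²t² + 2Dt − x² = 0, so t = (√(D² + v²x²) − D)/v².
√(D² + v²x²) = √(0.0599² + 0.0615² × 8.82²) = 0.5457; v² = 0.00378225.
t = (0.5457 − 0.0599)/0.00378225 = 128 days (vs. the pure-advection estimate x/v = 143 d).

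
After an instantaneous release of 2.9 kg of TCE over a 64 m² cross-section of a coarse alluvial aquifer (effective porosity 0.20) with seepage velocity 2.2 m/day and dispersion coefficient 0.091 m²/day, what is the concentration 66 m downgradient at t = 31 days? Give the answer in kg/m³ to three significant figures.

For an instantaneous plane source, C(x,t) = M/(n_e·A·√(4πDt)) · exp(−(x−vt)²/(4Dt)), with n_e·A the pore (flow) area.
Plume center vt = 2.2 × 31 = 68.2 m, so the well at 66 m is 2.2 m upgradient of the peak.
√(4πDt) = 5.954 m, giving peak height M/(n_e·A·√(4πDt)) = 2.9/(0.20 × 64 × 5.954) = 0.03805 kg/m³.
(x−vt)²/(4Dt) = (-2.2)²/(4 × 0.091 × 31) = 0.4289; exp(−0.4289) = 0.6512.
C = 0.03805 × 0.6512 = 0.0248 kg/m³.

0.0248 kg/m³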